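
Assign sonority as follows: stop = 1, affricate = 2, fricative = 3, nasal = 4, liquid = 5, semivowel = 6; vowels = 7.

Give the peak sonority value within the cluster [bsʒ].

/b/ is a stop (sonority 1).
/s/ is a fricative (sonority 3).
/ʒ/ is a fricative (sonority 3).
The maximum is 3.

3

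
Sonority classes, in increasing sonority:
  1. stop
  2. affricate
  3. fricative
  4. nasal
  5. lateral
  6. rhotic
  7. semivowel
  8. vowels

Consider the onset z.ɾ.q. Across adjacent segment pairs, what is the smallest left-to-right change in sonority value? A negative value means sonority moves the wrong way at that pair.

-5

/z/ is a fricative (sonority 3).
/ɾ/ is a rhotic (sonority 6).
/q/ is a stop (sonority 1).
/z/→/ɾ/: change +3.
/ɾ/→/q/: change -5.
Minimum = -5.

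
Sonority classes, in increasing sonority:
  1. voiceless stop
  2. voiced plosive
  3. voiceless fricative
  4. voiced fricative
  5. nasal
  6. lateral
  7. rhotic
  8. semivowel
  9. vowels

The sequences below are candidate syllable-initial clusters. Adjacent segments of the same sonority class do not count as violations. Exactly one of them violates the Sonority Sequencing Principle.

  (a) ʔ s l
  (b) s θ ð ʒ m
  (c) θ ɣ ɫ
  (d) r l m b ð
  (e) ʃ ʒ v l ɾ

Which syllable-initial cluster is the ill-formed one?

d

(a) ʔ s l: profile 1-3-6 — obeys.
(b) s θ ð ʒ m: profile 3-3-4-4-5 — obeys.
(c) θ ɣ ɫ: profile 3-4-6 — obeys.
(d) r l m b ð: profile 7-6-5-2-4 — violates.
(e) ʃ ʒ v l ɾ: profile 3-4-4-6-7 — obeys.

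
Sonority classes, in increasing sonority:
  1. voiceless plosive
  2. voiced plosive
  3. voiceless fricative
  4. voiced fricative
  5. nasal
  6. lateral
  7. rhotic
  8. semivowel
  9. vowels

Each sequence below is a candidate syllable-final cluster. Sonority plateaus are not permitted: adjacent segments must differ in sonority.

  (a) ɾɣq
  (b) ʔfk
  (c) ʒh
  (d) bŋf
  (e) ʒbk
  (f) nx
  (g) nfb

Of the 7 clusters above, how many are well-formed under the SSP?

5

(a) 7-4-1 → obeys
(b) 1-3-1 → violates
(c) 4-3 → obeys
(d) 2-5-3 → violates
(e) 4-2-1 → obeys
(f) 5-3 → obeys
(g) 5-3-2 → obeys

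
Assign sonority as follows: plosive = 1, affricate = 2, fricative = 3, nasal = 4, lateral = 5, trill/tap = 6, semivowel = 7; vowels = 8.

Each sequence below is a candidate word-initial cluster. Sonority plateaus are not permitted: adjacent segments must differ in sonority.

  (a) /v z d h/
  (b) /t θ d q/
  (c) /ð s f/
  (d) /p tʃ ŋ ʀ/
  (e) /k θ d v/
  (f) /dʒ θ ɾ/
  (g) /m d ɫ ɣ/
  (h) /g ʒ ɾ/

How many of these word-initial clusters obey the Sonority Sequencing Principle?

(a) sonority 3-3-1-3: ill-formed.
(b) sonority 1-3-1-1: ill-formed.
(c) sonority 3-3-3: ill-formed.
(d) sonority 1-2-4-6: well-formed.
(e) sonority 1-3-1-3: ill-formed.
(f) sonority 2-3-6: well-formed.
(g) sonority 4-1-5-3: ill-formed.
(h) sonority 1-3-6: well-formed.

3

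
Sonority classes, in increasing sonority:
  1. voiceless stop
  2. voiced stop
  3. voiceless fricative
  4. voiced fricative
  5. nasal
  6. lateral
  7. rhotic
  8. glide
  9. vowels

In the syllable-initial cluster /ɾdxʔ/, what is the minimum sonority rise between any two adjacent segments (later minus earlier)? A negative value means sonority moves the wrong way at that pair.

-5

/ɾ/ — rhotic, sonority 7.
/d/ — voiced stop, sonority 2.
/x/ — voiceless fricative, sonority 3.
/ʔ/ — voiceless stop, sonority 1.
/ɾ/→/d/: change -5.
/d/→/x/: change +1.
/x/→/ʔ/: change -2.
Minimum = -5.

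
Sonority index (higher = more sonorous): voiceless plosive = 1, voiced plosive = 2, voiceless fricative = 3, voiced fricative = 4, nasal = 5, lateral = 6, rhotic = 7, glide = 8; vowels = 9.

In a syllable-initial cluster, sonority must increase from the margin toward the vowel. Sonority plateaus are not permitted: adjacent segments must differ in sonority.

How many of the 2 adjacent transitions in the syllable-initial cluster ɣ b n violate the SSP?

/ɣ/ is a voiced fricative (sonority 4).
/b/ is a voiced plosive (sonority 2).
/n/ is a nasal (sonority 5).
/ɣ/→/b/: 4→2 (does not rise) — violation.
/b/→/n/: 2→5 (rises) — ok.

1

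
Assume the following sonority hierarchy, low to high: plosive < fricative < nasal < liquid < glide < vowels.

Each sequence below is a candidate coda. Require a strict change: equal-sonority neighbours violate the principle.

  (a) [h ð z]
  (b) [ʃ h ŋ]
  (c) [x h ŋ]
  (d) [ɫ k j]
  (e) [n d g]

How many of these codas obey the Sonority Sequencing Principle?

(a) [h ð z]: profile 2-2-2 — violates.
(b) [ʃ h ŋ]: profile 2-2-3 — violates.
(c) [x h ŋ]: profile 2-2-3 — violates.
(d) [ɫ k j]: profile 4-1-5 — violates.
(e) [n d g]: profile 3-1-1 — violates.

0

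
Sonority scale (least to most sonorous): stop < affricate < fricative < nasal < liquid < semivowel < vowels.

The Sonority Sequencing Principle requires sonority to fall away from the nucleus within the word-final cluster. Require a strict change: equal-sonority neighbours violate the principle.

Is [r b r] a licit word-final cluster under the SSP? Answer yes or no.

no

/r/ is a liquid (sonority 5).
/b/ is a stop (sonority 1).
/r/ is a liquid (sonority 5).
The profile is 5-1-5. Between /b/ (1) and /r/ (5) sonority does not fall, so the cluster violates the SSP.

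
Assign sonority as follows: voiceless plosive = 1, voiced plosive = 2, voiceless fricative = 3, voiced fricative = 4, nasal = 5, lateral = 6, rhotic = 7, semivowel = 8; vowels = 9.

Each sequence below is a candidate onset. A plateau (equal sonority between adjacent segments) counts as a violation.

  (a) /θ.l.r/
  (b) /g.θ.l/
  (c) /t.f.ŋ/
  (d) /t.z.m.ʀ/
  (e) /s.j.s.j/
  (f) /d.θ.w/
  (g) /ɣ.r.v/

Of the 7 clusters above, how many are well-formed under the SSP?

(a) 3-6-7 → obeys
(b) 2-3-6 → obeys
(c) 1-3-5 → obeys
(d) 1-4-5-7 → obeys
(e) 3-8-3-8 → violates
(f) 2-3-8 → obeys
(g) 4-7-4 → violates

5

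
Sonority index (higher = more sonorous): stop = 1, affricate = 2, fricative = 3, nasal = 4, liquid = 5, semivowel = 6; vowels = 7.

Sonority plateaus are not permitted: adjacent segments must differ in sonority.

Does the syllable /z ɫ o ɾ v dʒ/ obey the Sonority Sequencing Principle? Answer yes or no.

yes

Onset: /z/ is a fricative (sonority 3), /ɫ/ is a liquid (sonority 5); then the nucleus /o/ (sonority 7).
Onset profile 3-5-7 — rises to the nucleus.
Coda: /ɾ/ is a liquid (sonority 5), /v/ is a fricative (sonority 3), /dʒ/ is an affricate (sonority 2).
Coda profile 7-5-3-2 — falls from the nucleus.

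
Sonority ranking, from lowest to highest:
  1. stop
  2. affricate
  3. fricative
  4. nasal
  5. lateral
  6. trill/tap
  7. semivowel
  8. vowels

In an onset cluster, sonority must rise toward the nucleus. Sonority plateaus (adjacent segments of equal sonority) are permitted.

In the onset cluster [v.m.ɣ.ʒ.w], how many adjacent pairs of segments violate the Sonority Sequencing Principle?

/v/: fricative = 3.
/m/: nasal = 4.
/ɣ/: fricative = 3.
/ʒ/: fricative = 3.
/w/: semivowel = 7.
/v/→/m/: 3→4 (rises) — ok.
/m/→/ɣ/: 4→3 (does not rise) — violation.
/ɣ/→/ʒ/: 3→3 (plateau, allowed) — ok.
/ʒ/→/w/: 3→7 (rises) — ok.

1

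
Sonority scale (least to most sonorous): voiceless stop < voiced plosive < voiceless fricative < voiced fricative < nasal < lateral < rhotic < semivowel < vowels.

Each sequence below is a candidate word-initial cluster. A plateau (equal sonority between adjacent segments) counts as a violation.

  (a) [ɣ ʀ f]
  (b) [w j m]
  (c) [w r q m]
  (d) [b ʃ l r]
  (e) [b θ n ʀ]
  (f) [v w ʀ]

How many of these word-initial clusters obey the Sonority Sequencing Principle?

(a) 4-7-3 → violates
(b) 8-8-5 → violates
(c) 8-7-1-5 → violates
(d) 2-3-6-7 → obeys
(e) 2-3-5-7 → obeys
(f) 4-8-7 → violates

2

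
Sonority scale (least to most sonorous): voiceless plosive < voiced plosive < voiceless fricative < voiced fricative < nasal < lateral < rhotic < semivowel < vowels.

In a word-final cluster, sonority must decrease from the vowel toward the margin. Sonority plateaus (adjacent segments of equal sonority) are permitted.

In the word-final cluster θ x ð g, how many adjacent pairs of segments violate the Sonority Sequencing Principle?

1

/θ/ — voiceless fricative, sonority 3.
/x/ — voiceless fricative, sonority 3.
/ð/ — voiced fricative, sonority 4.
/g/ — voiced plosive, sonority 2.
/θ/→/x/: 3→3 (plateau, allowed) — ok.
/x/→/ð/: 3→4 (does not fall) — violation.
/ð/→/g/: 4→2 (falls) — ok.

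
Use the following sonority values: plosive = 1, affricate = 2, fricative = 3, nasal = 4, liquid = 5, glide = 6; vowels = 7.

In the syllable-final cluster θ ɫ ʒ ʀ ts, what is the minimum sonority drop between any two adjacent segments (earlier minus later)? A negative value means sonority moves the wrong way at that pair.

/θ/: fricative = 3.
/ɫ/: liquid = 5.
/ʒ/: fricative = 3.
/ʀ/: liquid = 5.
/ts/: affricate = 2.
/θ/→/ɫ/: change -2.
/ɫ/→/ʒ/: change +2.
/ʒ/→/ʀ/: change -2.
/ʀ/→/ts/: change +3.
Minimum = -2.

-2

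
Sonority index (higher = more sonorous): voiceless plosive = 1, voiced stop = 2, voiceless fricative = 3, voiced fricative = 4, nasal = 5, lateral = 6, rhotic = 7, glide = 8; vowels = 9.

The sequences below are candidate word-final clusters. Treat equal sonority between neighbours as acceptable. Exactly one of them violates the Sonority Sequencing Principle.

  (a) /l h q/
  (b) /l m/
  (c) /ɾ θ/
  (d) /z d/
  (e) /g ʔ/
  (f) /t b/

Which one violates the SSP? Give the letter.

f

(a) sonority 6-3-1: well-formed.
(b) sonority 6-5: well-formed.
(c) sonority 7-3: well-formed.
(d) sonority 4-2: well-formed.
(e) sonority 2-1: well-formed.
(f) sonority 1-2: ill-formed.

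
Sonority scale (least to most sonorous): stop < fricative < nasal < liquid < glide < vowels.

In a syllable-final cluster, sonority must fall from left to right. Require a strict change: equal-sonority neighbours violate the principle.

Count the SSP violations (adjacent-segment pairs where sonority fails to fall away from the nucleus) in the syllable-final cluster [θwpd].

2

/θ/ is a fricative (sonority 2).
/w/ is a glide (sonority 5).
/p/ is a stop (sonority 1).
/d/ is a stop (sonority 1).
/θ/→/w/: 2→5 (does not fall) — violation.
/w/→/p/: 5→1 (falls) — ok.
/p/→/d/: 1→1 (plateau) — violation.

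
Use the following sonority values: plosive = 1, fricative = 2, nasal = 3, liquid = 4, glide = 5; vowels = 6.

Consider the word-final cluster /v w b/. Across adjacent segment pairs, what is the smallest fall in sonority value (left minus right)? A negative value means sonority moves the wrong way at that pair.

-3

/v/ is a fricative (sonority 2).
/w/ is a glide (sonority 5).
/b/ is a plosive (sonority 1).
/v/→/w/: change -3.
/w/→/b/: change +4.
Minimum = -3.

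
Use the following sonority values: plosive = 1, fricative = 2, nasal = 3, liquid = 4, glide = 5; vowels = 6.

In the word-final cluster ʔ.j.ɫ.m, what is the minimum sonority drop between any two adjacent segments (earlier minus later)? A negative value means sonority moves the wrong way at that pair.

-4

/ʔ/: plosive = 1.
/j/: glide = 5.
/ɫ/: liquid = 4.
/m/: nasal = 3.
/ʔ/→/j/: change -4.
/j/→/ɫ/: change +1.
/ɫ/→/m/: change +1.
Minimum = -4.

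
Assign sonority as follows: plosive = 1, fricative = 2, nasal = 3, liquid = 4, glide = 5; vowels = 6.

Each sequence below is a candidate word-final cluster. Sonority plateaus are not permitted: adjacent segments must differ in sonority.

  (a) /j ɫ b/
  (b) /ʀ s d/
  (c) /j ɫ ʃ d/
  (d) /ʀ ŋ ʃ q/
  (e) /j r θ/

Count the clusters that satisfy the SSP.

(a) 5-4-1 → obeys
(b) 4-2-1 → obeys
(c) 5-4-2-1 → obeys
(d) 4-3-2-1 → obeys
(e) 5-4-2 → obeys

5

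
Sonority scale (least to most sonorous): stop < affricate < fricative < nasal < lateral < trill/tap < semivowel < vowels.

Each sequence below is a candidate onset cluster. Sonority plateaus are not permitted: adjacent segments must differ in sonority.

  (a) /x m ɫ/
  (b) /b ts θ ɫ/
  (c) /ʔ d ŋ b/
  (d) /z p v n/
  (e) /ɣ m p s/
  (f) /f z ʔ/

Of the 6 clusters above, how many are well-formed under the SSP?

(a) /x m ɫ/: profile 3-4-5 — obeys.
(b) /b ts θ ɫ/: profile 1-2-3-5 — obeys.
(c) /ʔ d ŋ b/: profile 1-1-4-1 — violates.
(d) /z p v n/: profile 3-1-3-4 — violates.
(e) /ɣ m p s/: profile 3-4-1-3 — violates.
(f) /f z ʔ/: profile 3-3-1 — violates.

2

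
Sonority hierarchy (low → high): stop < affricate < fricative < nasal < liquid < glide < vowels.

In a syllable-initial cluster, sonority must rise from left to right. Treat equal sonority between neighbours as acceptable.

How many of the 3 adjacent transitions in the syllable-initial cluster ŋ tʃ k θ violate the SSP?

2

/ŋ/ — nasal, sonority 4.
/tʃ/ — affricate, sonority 2.
/k/ — stop, sonority 1.
/θ/ — fricative, sonority 3.
/ŋ/→/tʃ/: 4→2 (does not rise) — violation.
/tʃ/→/k/: 2→1 (does not rise) — violation.
/k/→/θ/: 1→3 (rises) — ok.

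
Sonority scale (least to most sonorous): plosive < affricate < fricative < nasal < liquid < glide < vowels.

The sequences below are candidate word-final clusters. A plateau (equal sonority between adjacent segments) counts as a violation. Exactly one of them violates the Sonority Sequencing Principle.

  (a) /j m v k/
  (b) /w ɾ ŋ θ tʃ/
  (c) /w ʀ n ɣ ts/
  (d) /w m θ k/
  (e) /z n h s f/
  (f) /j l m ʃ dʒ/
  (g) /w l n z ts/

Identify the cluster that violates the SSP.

(a) /j m v k/: profile 6-4-3-1 — obeys.
(b) /w ɾ ŋ θ tʃ/: profile 6-5-4-3-2 — obeys.
(c) /w ʀ n ɣ ts/: profile 6-5-4-3-2 — obeys.
(d) /w m θ k/: profile 6-4-3-1 — obeys.
(e) /z n h s f/: profile 3-4-3-3-3 — violates.
(f) /j l m ʃ dʒ/: profile 6-5-4-3-2 — obeys.
(g) /w l n z ts/: profile 6-5-4-3-2 — obeys.

e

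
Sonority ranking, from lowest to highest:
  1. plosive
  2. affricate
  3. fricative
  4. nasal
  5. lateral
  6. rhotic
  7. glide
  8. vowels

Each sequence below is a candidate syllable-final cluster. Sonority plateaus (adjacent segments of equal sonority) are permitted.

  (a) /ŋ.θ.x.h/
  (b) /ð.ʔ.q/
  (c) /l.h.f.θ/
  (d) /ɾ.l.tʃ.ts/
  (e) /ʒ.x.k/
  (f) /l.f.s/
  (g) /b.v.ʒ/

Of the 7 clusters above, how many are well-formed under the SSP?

6

(a) sonority 4-3-3-3: well-formed.
(b) sonority 3-1-1: well-formed.
(c) sonority 5-3-3-3: well-formed.
(d) sonority 6-5-2-2: well-formed.
(e) sonority 3-3-1: well-formed.
(f) sonority 5-3-3: well-formed.
(g) sonority 1-3-3: ill-formed.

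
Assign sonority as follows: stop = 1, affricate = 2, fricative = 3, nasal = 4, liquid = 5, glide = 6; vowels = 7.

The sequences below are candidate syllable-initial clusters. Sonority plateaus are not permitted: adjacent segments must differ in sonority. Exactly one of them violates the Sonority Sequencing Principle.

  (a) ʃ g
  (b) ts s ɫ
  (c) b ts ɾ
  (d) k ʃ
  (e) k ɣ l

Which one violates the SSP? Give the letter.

(a) 3-1 → violates
(b) 2-3-5 → obeys
(c) 1-2-5 → obeys
(d) 1-3 → obeys
(e) 1-3-5 → obeys

a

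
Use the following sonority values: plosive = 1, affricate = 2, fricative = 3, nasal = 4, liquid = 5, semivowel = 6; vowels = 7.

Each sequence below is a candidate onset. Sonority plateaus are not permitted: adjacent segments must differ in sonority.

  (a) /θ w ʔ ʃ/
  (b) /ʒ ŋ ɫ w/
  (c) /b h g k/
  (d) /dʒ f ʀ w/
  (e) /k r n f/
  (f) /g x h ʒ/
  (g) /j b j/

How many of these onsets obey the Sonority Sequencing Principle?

(a) sonority 3-6-1-3: ill-formed.
(b) sonority 3-4-5-6: well-formed.
(c) sonority 1-3-1-1: ill-formed.
(d) sonority 2-3-5-6: well-formed.
(e) sonority 1-5-4-3: ill-formed.
(f) sonority 1-3-3-3: ill-formed.
(g) sonority 6-1-6: ill-formed.

2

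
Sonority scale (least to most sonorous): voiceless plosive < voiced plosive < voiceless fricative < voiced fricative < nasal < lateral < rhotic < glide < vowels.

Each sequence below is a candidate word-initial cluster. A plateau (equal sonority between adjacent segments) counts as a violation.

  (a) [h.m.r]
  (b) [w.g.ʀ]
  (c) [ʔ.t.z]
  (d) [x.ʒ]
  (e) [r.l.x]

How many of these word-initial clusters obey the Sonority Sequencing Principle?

(a) 3-5-7 → obeys
(b) 8-2-7 → violates
(c) 1-1-4 → violates
(d) 3-4 → obeys
(e) 7-6-3 → violates

2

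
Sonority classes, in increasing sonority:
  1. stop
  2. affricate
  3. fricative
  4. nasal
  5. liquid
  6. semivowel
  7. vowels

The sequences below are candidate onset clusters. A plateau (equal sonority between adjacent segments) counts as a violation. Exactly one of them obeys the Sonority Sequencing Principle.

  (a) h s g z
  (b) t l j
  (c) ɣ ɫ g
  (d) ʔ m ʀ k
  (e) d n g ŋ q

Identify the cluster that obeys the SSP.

(a) sonority 3-3-1-3: ill-formed.
(b) sonority 1-5-6: well-formed.
(c) sonority 3-5-1: ill-formed.
(d) sonority 1-4-5-1: ill-formed.
(e) sonority 1-4-1-4-1: ill-formed.

b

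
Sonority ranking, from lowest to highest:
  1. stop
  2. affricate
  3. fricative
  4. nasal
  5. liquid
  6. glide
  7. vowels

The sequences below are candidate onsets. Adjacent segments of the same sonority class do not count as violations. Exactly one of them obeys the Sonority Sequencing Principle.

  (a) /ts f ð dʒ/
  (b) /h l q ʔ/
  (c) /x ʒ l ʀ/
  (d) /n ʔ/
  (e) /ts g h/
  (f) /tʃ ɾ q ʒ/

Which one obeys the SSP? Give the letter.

c

(a) sonority 2-3-3-2: ill-formed.
(b) sonority 3-5-1-1: ill-formed.
(c) sonority 3-3-5-5: well-formed.
(d) sonority 4-1: ill-formed.
(e) sonority 2-1-3: ill-formed.
(f) sonority 2-5-1-3: ill-formed.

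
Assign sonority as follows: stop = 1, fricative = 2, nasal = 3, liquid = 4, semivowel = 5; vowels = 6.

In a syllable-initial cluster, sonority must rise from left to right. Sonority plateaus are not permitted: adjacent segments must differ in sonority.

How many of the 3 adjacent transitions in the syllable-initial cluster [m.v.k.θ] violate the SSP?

/m/ — nasal, sonority 3.
/v/ — fricative, sonority 2.
/k/ — stop, sonority 1.
/θ/ — fricative, sonority 2.
/m/→/v/: 3→2 (does not rise) — violation.
/v/→/k/: 2→1 (does not rise) — violation.
/k/→/θ/: 1→2 (rises) — ok.

2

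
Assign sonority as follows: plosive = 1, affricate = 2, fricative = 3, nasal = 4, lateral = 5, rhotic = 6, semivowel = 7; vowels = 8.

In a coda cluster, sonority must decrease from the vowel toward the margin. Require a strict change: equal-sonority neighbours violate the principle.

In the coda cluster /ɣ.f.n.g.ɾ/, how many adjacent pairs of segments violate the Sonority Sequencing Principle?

/ɣ/: fricative = 3.
/f/: fricative = 3.
/n/: nasal = 4.
/g/: plosive = 1.
/ɾ/: rhotic = 6.
/ɣ/→/f/: 3→3 (plateau) — violation.
/f/→/n/: 3→4 (does not fall) — violation.
/n/→/g/: 4→1 (falls) — ok.
/g/→/ɾ/: 1→6 (does not fall) — violation.

3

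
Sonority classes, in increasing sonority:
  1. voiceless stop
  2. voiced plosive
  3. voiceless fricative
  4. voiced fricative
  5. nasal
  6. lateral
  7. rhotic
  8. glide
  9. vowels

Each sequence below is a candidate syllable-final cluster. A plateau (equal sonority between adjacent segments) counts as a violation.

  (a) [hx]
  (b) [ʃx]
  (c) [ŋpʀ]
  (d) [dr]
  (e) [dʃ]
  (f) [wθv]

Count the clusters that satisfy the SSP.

(a) 3-3 → violates
(b) 3-3 → violates
(c) 5-1-7 → violates
(d) 2-7 → violates
(e) 2-3 → violates
(f) 8-3-4 → violates

0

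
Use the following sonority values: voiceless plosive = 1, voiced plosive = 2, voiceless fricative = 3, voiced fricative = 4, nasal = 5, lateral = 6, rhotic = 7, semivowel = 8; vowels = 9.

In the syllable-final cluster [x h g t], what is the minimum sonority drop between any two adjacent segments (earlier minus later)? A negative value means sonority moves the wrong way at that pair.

/x/ is a voiceless fricative (sonority 3).
/h/ is a voiceless fricative (sonority 3).
/g/ is a voiced plosive (sonority 2).
/t/ is a voiceless plosive (sonority 1).
/x/→/h/: change +0.
/h/→/g/: change +1.
/g/→/t/: change +1.
Minimum = 0.

0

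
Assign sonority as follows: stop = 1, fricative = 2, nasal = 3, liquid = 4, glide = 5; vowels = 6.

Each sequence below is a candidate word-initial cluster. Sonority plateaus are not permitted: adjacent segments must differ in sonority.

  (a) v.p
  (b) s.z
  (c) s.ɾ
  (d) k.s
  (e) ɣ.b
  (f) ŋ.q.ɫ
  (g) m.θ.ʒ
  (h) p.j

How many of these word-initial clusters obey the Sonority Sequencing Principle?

(a) 2-1 → violates
(b) 2-2 → violates
(c) 2-4 → obeys
(d) 1-2 → obeys
(e) 2-1 → violates
(f) 3-1-4 → violates
(g) 3-2-2 → violates
(h) 1-5 → obeys

3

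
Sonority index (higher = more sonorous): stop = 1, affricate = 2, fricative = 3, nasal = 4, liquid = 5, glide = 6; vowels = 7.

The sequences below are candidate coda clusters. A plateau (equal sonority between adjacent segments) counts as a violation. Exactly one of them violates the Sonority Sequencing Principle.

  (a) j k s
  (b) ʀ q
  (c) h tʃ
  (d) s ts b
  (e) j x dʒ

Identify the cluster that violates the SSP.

a

(a) j k s: profile 6-1-3 — violates.
(b) ʀ q: profile 5-1 — obeys.
(c) h tʃ: profile 3-2 — obeys.
(d) s ts b: profile 3-2-1 — obeys.
(e) j x dʒ: profile 6-3-2 — obeys.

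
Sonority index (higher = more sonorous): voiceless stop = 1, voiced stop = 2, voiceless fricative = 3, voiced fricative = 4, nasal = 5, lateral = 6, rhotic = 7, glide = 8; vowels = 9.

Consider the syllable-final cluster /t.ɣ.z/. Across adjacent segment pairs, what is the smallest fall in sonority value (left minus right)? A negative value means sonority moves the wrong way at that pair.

/t/ is a voiceless stop (sonority 1).
/ɣ/ is a voiced fricative (sonority 4).
/z/ is a voiced fricative (sonority 4).
/t/→/ɣ/: change -3.
/ɣ/→/z/: change +0.
Minimum = -3.

-3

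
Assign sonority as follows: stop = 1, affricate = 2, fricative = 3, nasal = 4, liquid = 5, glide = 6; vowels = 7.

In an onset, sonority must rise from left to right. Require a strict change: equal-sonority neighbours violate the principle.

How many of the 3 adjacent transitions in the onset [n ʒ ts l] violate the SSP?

2

/n/: nasal = 4.
/ʒ/: fricative = 3.
/ts/: affricate = 2.
/l/: liquid = 5.
/n/→/ʒ/: 4→3 (does not rise) — violation.
/ʒ/→/ts/: 3→2 (does not rise) — violation.
/ts/→/l/: 2→5 (rises) — ok.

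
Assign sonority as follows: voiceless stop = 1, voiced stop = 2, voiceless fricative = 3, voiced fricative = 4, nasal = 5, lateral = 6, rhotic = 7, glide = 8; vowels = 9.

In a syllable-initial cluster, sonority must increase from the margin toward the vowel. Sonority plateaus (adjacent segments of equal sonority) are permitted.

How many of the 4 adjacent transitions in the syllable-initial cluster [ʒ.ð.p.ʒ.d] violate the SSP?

2

/ʒ/ is a voiced fricative (sonority 4).
/ð/ is a voiced fricative (sonority 4).
/p/ is a voiceless stop (sonority 1).
/ʒ/ is a voiced fricative (sonority 4).
/d/ is a voiced stop (sonority 2).
/ʒ/→/ð/: 4→4 (plateau, allowed) — ok.
/ð/→/p/: 4→1 (does not rise) — violation.
/p/→/ʒ/: 1→4 (rises) — ok.
/ʒ/→/d/: 4→2 (does not rise) — violation.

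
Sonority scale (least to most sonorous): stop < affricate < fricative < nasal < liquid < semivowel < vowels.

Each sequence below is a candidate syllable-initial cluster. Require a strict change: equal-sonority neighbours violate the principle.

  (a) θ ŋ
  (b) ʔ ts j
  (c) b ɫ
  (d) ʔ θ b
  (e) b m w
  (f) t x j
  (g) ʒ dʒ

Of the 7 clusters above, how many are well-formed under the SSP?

(a) θ ŋ: profile 3-4 — obeys.
(b) ʔ ts j: profile 1-2-6 — obeys.
(c) b ɫ: profile 1-5 — obeys.
(d) ʔ θ b: profile 1-3-1 — violates.
(e) b m w: profile 1-4-6 — obeys.
(f) t x j: profile 1-3-6 — obeys.
(g) ʒ dʒ: profile 3-2 — violates.

5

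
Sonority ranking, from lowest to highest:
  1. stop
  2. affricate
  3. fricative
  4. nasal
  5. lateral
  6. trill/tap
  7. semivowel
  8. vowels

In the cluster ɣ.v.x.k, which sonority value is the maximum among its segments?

3

/ɣ/ is a fricative (sonority 3).
/v/ is a fricative (sonority 3).
/x/ is a fricative (sonority 3).
/k/ is a stop (sonority 1).
The maximum is 3.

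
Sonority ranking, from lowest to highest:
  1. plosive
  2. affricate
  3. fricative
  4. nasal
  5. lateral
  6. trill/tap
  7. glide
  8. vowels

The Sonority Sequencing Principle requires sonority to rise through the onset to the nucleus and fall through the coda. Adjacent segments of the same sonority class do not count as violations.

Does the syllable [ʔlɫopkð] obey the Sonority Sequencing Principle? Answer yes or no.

no

Onset: /ʔ/ is a plosive (sonority 1), /l/ is a lateral (sonority 5), /ɫ/ is a lateral (sonority 5); then the nucleus /o/ (sonority 8).
Onset profile 1-5-5-8 — rises to the nucleus.
Coda: /p/ is a plosive (sonority 1), /k/ is a plosive (sonority 1), /ð/ is a fricative (sonority 3).
Coda profile 8-1-1-3 — does not fall throughout.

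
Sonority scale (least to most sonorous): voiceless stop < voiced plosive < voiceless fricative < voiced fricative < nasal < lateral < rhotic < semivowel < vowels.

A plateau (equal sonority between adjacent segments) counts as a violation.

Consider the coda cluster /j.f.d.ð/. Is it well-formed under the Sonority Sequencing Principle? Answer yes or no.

no

/j/ is a semivowel (sonority 8).
/f/ is a voiceless fricative (sonority 3).
/d/ is a voiced plosive (sonority 2).
/ð/ is a voiced fricative (sonority 4).
The profile is 8-3-2-4. Between /d/ (2) and /ð/ (4) sonority does not fall, so the cluster violates the SSP.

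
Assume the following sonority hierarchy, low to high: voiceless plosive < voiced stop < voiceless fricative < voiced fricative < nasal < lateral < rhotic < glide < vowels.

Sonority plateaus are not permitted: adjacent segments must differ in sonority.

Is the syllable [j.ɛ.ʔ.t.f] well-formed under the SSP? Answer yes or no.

no

Onset: /j/ is a glide (sonority 8); then the nucleus /ɛ/ (sonority 9).
Onset profile 8-9 — rises to the nucleus.
Coda: /ʔ/ is a voiceless plosive (sonority 1), /t/ is a voiceless plosive (sonority 1), /f/ is a voiceless fricative (sonority 3).
Coda profile 9-1-1-3 — does not strictly fall throughout.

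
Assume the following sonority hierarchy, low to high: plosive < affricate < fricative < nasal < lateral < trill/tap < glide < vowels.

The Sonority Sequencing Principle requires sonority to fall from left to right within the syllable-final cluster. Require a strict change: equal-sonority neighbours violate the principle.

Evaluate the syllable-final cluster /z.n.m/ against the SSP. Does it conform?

/z/ — fricative, sonority 3.
/n/ — nasal, sonority 4.
/m/ — nasal, sonority 4.
The profile is 3-4-4. Between /z/ (3) and /n/ (4) sonority does not fall, so the cluster violates the SSP.

no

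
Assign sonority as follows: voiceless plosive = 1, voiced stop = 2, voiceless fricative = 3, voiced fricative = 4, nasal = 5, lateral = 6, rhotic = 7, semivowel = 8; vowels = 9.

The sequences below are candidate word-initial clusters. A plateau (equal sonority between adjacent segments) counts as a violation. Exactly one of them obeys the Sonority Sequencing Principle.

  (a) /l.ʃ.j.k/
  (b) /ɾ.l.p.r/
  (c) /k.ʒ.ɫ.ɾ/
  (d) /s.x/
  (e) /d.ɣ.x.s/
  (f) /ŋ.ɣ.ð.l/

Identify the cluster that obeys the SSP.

c

(a) 6-3-8-1 → violates
(b) 7-6-1-7 → violates
(c) 1-4-6-7 → obeys
(d) 3-3 → violates
(e) 2-4-3-3 → violates
(f) 5-4-4-6 → violates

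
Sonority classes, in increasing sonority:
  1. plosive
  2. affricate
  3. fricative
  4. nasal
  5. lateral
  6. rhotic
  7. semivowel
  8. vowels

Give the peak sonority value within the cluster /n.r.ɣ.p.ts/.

/n/ — nasal, sonority 4.
/r/ — rhotic, sonority 6.
/ɣ/ — fricative, sonority 3.
/p/ — plosive, sonority 1.
/ts/ — affricate, sonority 2.
The maximum is 6.

6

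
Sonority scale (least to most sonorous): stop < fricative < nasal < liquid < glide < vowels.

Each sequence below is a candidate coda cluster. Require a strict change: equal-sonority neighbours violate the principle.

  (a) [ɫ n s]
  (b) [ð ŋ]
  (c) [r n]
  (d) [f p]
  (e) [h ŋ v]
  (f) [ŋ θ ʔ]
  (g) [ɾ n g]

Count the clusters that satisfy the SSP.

(a) [ɫ n s]: profile 4-3-2 — obeys.
(b) [ð ŋ]: profile 2-3 — violates.
(c) [r n]: profile 4-3 — obeys.
(d) [f p]: profile 2-1 — obeys.
(e) [h ŋ v]: profile 2-3-2 — violates.
(f) [ŋ θ ʔ]: profile 3-2-1 — obeys.
(g) [ɾ n g]: profile 4-3-1 — obeys.

5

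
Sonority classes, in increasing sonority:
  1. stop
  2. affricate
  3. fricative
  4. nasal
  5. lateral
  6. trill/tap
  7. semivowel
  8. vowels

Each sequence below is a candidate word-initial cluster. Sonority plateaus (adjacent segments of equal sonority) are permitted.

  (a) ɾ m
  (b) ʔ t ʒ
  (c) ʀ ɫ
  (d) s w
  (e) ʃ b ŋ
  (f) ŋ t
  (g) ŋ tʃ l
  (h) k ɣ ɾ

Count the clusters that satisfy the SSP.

3

(a) ɾ m: profile 6-4 — violates.
(b) ʔ t ʒ: profile 1-1-3 — obeys.
(c) ʀ ɫ: profile 6-5 — violates.
(d) s w: profile 3-7 — obeys.
(e) ʃ b ŋ: profile 3-1-4 — violates.
(f) ŋ t: profile 4-1 — violates.
(g) ŋ tʃ l: profile 4-2-5 — violates.
(h) k ɣ ɾ: profile 1-3-6 — obeys.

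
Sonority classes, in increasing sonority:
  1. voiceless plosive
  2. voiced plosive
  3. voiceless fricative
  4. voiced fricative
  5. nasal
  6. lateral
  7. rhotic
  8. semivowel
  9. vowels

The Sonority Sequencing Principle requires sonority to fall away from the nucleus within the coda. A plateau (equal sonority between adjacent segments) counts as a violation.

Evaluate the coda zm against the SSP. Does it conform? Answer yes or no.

/z/ is a voiced fricative (sonority 4).
/m/ is a nasal (sonority 5).
The profile is 4-5. Between /z/ (4) and /m/ (5) sonority does not fall, so the cluster violates the SSP.

no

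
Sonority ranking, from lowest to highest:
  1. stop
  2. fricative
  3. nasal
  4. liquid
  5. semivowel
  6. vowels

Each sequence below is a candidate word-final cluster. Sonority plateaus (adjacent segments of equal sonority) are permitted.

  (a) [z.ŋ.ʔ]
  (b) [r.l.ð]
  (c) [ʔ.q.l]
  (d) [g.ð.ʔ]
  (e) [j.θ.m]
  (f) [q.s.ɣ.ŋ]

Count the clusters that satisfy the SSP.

(a) 2-3-1 → violates
(b) 4-4-2 → obeys
(c) 1-1-4 → violates
(d) 1-2-1 → violates
(e) 5-2-3 → violates
(f) 1-2-2-3 → violates

1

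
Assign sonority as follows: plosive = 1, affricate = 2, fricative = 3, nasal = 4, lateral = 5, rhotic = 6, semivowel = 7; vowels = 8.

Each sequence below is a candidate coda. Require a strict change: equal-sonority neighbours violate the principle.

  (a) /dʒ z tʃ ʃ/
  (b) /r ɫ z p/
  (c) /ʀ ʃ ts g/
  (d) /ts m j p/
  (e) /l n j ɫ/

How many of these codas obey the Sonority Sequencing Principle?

(a) /dʒ z tʃ ʃ/: profile 2-3-2-3 — violates.
(b) /r ɫ z p/: profile 6-5-3-1 — obeys.
(c) /ʀ ʃ ts g/: profile 6-3-2-1 — obeys.
(d) /ts m j p/: profile 2-4-7-1 — violates.
(e) /l n j ɫ/: profile 5-4-7-5 — violates.

2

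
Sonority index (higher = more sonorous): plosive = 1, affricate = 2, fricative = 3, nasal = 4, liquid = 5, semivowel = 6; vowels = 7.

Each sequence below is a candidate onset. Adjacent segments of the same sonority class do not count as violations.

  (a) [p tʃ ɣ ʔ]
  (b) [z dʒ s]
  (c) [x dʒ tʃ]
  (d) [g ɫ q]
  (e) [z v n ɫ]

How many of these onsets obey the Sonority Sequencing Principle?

1

(a) [p tʃ ɣ ʔ]: profile 1-2-3-1 — violates.
(b) [z dʒ s]: profile 3-2-3 — violates.
(c) [x dʒ tʃ]: profile 3-2-2 — violates.
(d) [g ɫ q]: profile 1-5-1 — violates.
(e) [z v n ɫ]: profile 3-3-4-5 — obeys.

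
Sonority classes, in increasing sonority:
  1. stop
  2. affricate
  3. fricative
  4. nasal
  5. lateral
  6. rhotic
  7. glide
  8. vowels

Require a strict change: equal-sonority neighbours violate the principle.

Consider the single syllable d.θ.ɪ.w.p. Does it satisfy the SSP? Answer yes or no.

yes

Onset: /d/ is a stop (sonority 1), /θ/ is a fricative (sonority 3); then the nucleus /ɪ/ (sonority 8).
Onset profile 1-3-8 — rises to the nucleus.
Coda: /w/ is a glide (sonority 7), /p/ is a stop (sonority 1).
Coda profile 8-7-1 — falls from the nucleus.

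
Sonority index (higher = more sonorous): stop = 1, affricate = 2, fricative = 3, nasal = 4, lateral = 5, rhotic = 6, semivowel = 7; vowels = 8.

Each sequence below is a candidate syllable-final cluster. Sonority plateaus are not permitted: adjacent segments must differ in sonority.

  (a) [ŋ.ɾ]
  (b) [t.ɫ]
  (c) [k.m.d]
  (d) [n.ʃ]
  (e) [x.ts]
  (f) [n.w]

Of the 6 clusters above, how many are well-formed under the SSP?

2

(a) 4-6 → violates
(b) 1-5 → violates
(c) 1-4-1 → violates
(d) 4-3 → obeys
(e) 3-2 → obeys
(f) 4-7 → violates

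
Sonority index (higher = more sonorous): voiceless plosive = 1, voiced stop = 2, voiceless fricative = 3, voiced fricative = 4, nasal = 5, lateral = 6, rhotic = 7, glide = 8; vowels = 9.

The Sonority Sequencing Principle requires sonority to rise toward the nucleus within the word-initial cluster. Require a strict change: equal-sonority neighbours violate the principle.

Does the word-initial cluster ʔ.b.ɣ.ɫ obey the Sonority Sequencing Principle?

yes

/ʔ/: voiceless plosive = 1.
/b/: voiced stop = 2.
/ɣ/: voiced fricative = 4.
/ɫ/: lateral = 6.
The profile 1-2-4-6 strictly rises, so the word-initial cluster satisfies the SSP.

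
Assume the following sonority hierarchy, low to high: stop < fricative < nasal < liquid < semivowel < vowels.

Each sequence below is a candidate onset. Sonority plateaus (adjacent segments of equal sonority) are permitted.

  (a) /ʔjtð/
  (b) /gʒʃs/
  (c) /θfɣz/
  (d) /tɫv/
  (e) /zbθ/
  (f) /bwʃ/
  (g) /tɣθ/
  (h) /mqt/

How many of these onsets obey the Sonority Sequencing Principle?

(a) /ʔjtð/: profile 1-5-1-2 — violates.
(b) /gʒʃs/: profile 1-2-2-2 — obeys.
(c) /θfɣz/: profile 2-2-2-2 — obeys.
(d) /tɫv/: profile 1-4-2 — violates.
(e) /zbθ/: profile 2-1-2 — violates.
(f) /bwʃ/: profile 1-5-2 — violates.
(g) /tɣθ/: profile 1-2-2 — obeys.
(h) /mqt/: profile 3-1-1 — violates.

3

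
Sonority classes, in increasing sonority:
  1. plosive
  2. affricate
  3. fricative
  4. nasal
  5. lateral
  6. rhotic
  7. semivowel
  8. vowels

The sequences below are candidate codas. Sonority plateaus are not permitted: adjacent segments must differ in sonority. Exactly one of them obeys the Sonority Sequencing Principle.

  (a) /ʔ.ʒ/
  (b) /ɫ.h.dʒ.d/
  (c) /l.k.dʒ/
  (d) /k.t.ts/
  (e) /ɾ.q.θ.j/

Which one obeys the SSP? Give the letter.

(a) 1-3 → violates
(b) 5-3-2-1 → obeys
(c) 5-1-2 → violates
(d) 1-1-2 → violates
(e) 6-1-3-7 → violates

b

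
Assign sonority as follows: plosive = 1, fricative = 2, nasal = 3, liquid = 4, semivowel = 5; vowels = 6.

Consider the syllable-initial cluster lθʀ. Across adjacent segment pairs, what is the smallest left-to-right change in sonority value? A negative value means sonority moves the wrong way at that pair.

-2

/l/ — liquid, sonority 4.
/θ/ — fricative, sonority 2.
/ʀ/ — liquid, sonority 4.
/l/→/θ/: change -2.
/θ/→/ʀ/: change +2.
Minimum = -2.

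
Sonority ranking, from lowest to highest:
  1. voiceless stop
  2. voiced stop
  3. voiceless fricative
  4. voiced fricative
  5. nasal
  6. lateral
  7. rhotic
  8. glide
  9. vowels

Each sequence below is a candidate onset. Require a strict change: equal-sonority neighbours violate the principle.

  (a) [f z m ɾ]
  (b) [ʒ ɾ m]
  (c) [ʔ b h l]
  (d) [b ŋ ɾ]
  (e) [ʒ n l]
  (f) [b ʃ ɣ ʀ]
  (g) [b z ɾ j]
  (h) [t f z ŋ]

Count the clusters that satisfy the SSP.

(a) 3-4-5-7 → obeys
(b) 4-7-5 → violates
(c) 1-2-3-6 → obeys
(d) 2-5-7 → obeys
(e) 4-5-6 → obeys
(f) 2-3-4-7 → obeys
(g) 2-4-7-8 → obeys
(h) 1-3-4-5 → obeys

7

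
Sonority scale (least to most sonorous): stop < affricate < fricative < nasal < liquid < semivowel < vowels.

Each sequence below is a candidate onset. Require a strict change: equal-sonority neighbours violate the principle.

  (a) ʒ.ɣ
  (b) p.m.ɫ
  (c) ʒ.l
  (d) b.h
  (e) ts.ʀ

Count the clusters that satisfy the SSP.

(a) ʒ.ɣ: profile 3-3 — violates.
(b) p.m.ɫ: profile 1-4-5 — obeys.
(c) ʒ.l: profile 3-5 — obeys.
(d) b.h: profile 1-3 — obeys.
(e) ts.ʀ: profile 2-5 — obeys.

4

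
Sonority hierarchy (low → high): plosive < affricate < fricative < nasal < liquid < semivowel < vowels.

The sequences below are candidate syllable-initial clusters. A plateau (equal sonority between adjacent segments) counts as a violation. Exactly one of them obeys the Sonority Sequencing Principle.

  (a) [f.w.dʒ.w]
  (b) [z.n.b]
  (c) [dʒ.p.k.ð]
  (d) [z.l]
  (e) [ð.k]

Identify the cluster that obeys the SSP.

(a) [f.w.dʒ.w]: profile 3-6-2-6 — violates.
(b) [z.n.b]: profile 3-4-1 — violates.
(c) [dʒ.p.k.ð]: profile 2-1-1-3 — violates.
(d) [z.l]: profile 3-5 — obeys.
(e) [ð.k]: profile 3-1 — violates.

d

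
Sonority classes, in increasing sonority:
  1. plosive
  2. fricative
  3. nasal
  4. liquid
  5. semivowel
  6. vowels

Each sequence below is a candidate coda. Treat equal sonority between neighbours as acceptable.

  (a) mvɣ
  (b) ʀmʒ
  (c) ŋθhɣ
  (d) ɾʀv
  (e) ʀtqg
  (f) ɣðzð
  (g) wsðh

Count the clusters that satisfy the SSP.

(a) sonority 3-2-2: well-formed.
(b) sonority 4-3-2: well-formed.
(c) sonority 3-2-2-2: well-formed.
(d) sonority 4-4-2: well-formed.
(e) sonority 4-1-1-1: well-formed.
(f) sonority 2-2-2-2: well-formed.
(g) sonority 5-2-2-2: well-formed.

7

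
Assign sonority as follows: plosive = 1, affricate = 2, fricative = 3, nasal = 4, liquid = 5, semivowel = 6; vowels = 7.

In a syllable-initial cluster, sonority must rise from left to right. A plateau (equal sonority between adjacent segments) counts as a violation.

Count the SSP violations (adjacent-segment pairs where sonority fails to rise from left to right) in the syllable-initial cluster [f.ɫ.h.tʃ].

/f/: fricative = 3.
/ɫ/: liquid = 5.
/h/: fricative = 3.
/tʃ/: affricate = 2.
/f/→/ɫ/: 3→5 (rises) — ok.
/ɫ/→/h/: 5→3 (does not rise) — violation.
/h/→/tʃ/: 3→2 (does not rise) — violation.

2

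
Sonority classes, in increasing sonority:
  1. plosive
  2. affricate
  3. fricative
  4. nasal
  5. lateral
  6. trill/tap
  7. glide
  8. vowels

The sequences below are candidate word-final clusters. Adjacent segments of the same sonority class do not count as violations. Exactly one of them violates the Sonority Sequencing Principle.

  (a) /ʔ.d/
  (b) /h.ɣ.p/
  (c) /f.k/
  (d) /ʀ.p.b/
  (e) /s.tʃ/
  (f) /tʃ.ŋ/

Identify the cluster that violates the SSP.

f

(a) sonority 1-1: well-formed.
(b) sonority 3-3-1: well-formed.
(c) sonority 3-1: well-formed.
(d) sonority 6-1-1: well-formed.
(e) sonority 3-2: well-formed.
(f) sonority 2-4: ill-formed.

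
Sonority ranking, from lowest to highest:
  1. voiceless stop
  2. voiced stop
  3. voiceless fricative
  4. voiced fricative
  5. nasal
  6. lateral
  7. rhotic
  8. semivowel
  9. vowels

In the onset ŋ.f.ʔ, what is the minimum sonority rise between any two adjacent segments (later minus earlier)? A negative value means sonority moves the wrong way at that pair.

-2

/ŋ/ is a nasal (sonority 5).
/f/ is a voiceless fricative (sonority 3).
/ʔ/ is a voiceless stop (sonority 1).
/ŋ/→/f/: change -2.
/f/→/ʔ/: change -2.
Minimum = -2.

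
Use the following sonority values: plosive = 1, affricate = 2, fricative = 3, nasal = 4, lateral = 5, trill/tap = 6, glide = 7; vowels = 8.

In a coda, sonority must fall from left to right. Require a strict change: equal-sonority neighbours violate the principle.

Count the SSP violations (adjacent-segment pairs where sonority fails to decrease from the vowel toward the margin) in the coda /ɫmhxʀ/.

2

/ɫ/ is a lateral (sonority 5).
/m/ is a nasal (sonority 4).
/h/ is a fricative (sonority 3).
/x/ is a fricative (sonority 3).
/ʀ/ is a trill/tap (sonority 6).
/ɫ/→/m/: 5→4 (falls) — ok.
/m/→/h/: 4→3 (falls) — ok.
/h/→/x/: 3→3 (plateau) — violation.
/x/→/ʀ/: 3→6 (does not fall) — violation.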